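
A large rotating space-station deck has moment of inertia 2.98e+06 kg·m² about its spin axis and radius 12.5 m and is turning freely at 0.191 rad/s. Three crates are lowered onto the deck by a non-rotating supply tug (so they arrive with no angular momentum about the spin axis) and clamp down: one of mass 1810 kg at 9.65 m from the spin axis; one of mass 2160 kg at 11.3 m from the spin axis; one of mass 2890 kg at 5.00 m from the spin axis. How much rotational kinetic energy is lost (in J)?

energy lost ≈ 8030 J

No external torque acts about the spin axis; L_before = L_after.
Added inertia Σmr² = (1810)(9.65)² + (2160)(11.3)² + (2890)(5.00)² = 5.166e+05 kg·m²; I_f = 2.980e+06 + 5.166e+05 = 3.497e+06 kg·m².
ω_f = I_p ω_i / I_f = (2.980e+06)(0.191) / 3.497e+06 = 0.1628 rad/s.
KE_i = ½(2.980e+06)(0.1910 rad/s)² = 54360 J; KE_f = ½(3.497e+06)(0.1628)² = 46330 J.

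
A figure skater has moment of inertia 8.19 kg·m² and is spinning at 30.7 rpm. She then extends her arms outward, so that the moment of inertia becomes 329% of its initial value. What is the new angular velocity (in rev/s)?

ω₂ ≈ 0.156 rev/s

Angular momentum about the spin axis is conserved since the torque about it is zero.
I₂ = 3.29 × 8.19 = 26.95 kg·m².
ω₂ = I₁ω₁ / I₂ = (8.190)(30.7 rpm) / (26.95) = 9.331 rpm = 0.1555 rev/s.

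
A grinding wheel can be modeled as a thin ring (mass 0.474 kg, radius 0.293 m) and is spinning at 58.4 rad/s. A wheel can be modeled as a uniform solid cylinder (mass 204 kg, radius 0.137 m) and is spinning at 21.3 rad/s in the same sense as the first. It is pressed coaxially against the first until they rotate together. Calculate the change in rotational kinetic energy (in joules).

No external torque acts about the common axis, so total angular momentum is conserved.
Moments of inertia: I_A = (0.474)(0.293)² = 0.04069 kg·m²; I_B = ½(204)(0.137)² = 1.914 kg·m².
Taking A's sense as positive: L = (0.04069)(58.4) + (1.914)(21.3) = 43.15 kg·m²·rad/s.
Combined I = 0.04069 + 1.914 = 1.955 kg·m².
ω_f = L / I = 43.15 / 1.955 = 22.07 rad/s.
KE_i = ½ΣIω² = 503.7 J; KE_f = ½(1.955)(22.07)² = 476.3 J.

ΔKE ≈ -27.4 J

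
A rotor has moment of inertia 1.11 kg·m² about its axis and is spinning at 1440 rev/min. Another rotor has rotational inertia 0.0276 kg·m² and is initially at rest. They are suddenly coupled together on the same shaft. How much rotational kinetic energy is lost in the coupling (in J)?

ΔKE lost ≈ 306 J

The coupling torques are internal; angular momentum about the shared axis is conserved.
Taking A's sense as positive: L = (1.110)(1440) = 1598 kg·m²·rpm.
Combined I = 1.110 + 0.02760 = 1.138 kg·m².
ω_f = L / I = 1598 / 1.138 = 1405 rpm.
KE_i = ½ΣIω² = 12620 J; KE_f = ½(1.138)(147.1)² = 12310 J.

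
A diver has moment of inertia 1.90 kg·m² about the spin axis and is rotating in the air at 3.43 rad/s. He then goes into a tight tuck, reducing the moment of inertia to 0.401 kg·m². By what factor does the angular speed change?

ω₂/ω₁ ≈ 4.74

Angular momentum about the spin axis is conserved since the torque about it is zero.
ω₂/ω₁ = I₁/I₂ = 1.900 / 0.4010 = 4.738.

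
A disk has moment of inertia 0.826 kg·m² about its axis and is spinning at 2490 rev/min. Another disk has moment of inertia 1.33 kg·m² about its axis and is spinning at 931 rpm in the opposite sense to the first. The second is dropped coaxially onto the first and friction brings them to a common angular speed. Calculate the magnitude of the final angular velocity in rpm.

|ω_f| ≈ 380 rpm

The coupling torques are internal; angular momentum about the shared axis is conserved.
Taking A's sense as positive: L = (0.8260)(2490) − (1.330)(931) = 818.5 kg·m²·rpm.
Combined I = 0.8260 + 1.330 = 2.156 kg·m².
ω_f = L / I = 818.5 / 2.156 = 379.6 rpm.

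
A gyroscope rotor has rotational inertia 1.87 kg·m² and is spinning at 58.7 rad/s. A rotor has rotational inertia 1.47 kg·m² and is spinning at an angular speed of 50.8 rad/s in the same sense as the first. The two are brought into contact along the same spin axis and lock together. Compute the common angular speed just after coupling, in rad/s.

|ω_f| ≈ 55.2 rad/s

No external torque acts about the common axis, so total angular momentum is conserved.
Taking A's sense as positive: L = (1.870)(58.7) + (1.470)(50.8) = 184.4 kg·m²·rad/s.
Combined I = 1.870 + 1.470 = 3.340 kg·m².
ω_f = L / I = 184.4 / 3.340 = 55.22 rad/s.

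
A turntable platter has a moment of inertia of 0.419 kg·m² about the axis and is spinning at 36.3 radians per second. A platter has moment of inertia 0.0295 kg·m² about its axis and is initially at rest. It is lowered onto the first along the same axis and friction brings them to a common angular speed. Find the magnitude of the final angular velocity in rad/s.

No external torque acts about the common axis, so total angular momentum is conserved.
Taking A's sense as positive: L = (0.4190)(36.3) = 15.21 kg·m²·rad/s.
Combined I = 0.4190 + 0.02950 = 0.4485 kg·m².
ω_f = L / I = 15.21 / 0.4485 = 33.91 rad/s.

|ω_f| ≈ 33.9 rad/s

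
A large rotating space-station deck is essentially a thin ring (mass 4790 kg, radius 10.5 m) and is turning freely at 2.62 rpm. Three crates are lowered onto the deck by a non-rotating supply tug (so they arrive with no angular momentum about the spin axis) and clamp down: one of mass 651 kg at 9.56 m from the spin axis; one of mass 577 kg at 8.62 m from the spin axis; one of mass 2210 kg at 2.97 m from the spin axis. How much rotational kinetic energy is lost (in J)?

The added mass arrives with no angular momentum about the spin axis, and any external torque about the spin axis is negligible, so the system's angular momentum is conserved.
I_p = (4790)(10.5)² = 5.281e+05 kg·m².
Added inertia Σmr² = (651)(9.56)² + (577)(8.62)² + (2210)(2.97)² = 1.219e+05 kg·m²; I_f = 5.281e+05 + 1.219e+05 = 6.500e+05 kg·m².
ω_f = I_p ω_i / I_f = (5.281e+05)(2.62) / 6.500e+05 = 2.129 rpm.
KE_i = ½(5.281e+05)(0.2744 rad/s)² = 19880 J; KE_f = ½(6.500e+05)(0.2229)² = 16150 J.

energy lost ≈ 3730 J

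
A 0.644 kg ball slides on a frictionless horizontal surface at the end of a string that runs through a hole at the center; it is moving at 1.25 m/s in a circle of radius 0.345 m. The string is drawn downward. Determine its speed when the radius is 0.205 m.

The only horizontal force on the mass is along the cord (radial), so it exerts no torque about the hole and angular momentum m v r is conserved.
v₂ = v₁ r₁ / r₂ = (1.25)(0.345) / (0.205) = 2.104 m/s.

v₂ ≈ 2.10 m/s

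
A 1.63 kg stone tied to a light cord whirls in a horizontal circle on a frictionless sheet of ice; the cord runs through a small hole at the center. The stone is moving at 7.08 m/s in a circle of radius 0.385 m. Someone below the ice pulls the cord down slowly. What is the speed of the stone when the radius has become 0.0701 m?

Central (radial) force ⇒ zero torque about the center ⇒ m v r is constant.
v₂ = v₁ r₁ / r₂ = (7.08)(0.385) / (0.0701) = 38.88 m/s.

v₂ ≈ 38.9 m/s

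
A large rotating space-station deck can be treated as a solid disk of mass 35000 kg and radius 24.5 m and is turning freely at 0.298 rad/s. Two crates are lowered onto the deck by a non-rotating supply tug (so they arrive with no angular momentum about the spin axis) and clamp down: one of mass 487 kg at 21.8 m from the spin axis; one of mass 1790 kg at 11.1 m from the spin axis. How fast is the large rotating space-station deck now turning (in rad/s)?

The added mass arrives with no angular momentum about the spin axis, and any external torque about the spin axis is negligible, so the system's angular momentum is conserved.
I_p = ½(35000)(24.5)² = 1.050e+07 kg·m².
Added inertia Σmr² = (487)(21.8)² + (1790)(11.1)² = 4.520e+05 kg·m²; I_f = 1.050e+07 + 4.520e+05 = 1.096e+07 kg·m².
ω_f = I_p ω_i / I_f = (1.050e+07)(0.298) / 1.096e+07 = 0.2857 rad/s.

ω_f ≈ 0.286 rad/s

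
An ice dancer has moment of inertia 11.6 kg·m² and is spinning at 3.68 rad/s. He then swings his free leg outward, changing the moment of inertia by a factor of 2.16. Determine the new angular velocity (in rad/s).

With no external torque about the axis, L is conserved: I₁ω₁ = I₂ω₂.
I₂ = 2.16 × 11.6 = 25.06 kg·m².
ω₂ = I₁ω₁ / I₂ = (11.60)(3.68 rad/s) / (25.06) = 1.704 rad/s.

ω₂ ≈ 1.70 rad/s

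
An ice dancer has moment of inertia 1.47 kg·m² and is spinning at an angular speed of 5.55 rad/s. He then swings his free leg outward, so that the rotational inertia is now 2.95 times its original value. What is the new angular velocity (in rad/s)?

ω₂ ≈ 1.88 rad/s

Angular momentum about the spin axis is conserved since the torque about it is zero.
I₂ = 2.95 × 1.47 = 4.337 kg·m².
ω₂ = I₁ω₁ / I₂ = (1.470)(5.55 rad/s) / (4.337) = 1.881 rad/s.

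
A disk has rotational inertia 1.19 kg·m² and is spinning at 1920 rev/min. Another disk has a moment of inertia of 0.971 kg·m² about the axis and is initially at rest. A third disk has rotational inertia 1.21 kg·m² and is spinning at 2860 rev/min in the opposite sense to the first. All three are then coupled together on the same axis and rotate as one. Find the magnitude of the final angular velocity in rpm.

|ω_f| ≈ 349 rpm

The coupling torques are internal; angular momentum about the shared axis is conserved.
Taking A's sense as positive: L = (1.190)(1920) − (1.210)(2860) = -1176 kg·m²·rpm.
Combined I = 1.190 + 0.9710 + 1.210 = 3.371 kg·m².
ω_f = L / I = -1176 / 3.371 = -348.8 rpm.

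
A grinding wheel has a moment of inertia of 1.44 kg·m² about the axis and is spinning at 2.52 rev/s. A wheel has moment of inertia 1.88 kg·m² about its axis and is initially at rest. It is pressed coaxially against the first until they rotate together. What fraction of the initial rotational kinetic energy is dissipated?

fraction ≈ 0.566

The coupling torques are internal; angular momentum about the shared axis is conserved.
Taking A's sense as positive: L = (1.440)(2.52) = 3.629 kg·m²·rev/s.
Combined I = 1.440 + 1.880 = 3.320 kg·m².
ω_f = L / I = 3.629 / 3.320 = 1.093 rev/s.
KE_i = ½ΣIω² = 180.5 J; KE_f = ½(3.320)(6.868)² = 78.29 J.
Fraction dissipated = (KE_i − KE_f)/KE_i = 0.5663.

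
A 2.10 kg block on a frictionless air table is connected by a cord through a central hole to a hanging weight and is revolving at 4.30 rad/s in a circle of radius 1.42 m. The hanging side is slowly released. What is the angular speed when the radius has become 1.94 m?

ω₂ ≈ 2.30 rad/s

The constraining force is radial, so m r² ω about the center is conserved.
ω₂ = ω₁ (r₁/r₂)² = (4.30)(1.42/1.94)² = 2.304 rad/s.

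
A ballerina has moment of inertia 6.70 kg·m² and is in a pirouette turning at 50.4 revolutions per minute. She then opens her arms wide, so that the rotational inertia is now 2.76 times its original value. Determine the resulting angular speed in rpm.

Angular momentum about the spin axis is conserved since the torque about it is zero.
I₂ = 2.76 × 6.70 = 18.49 kg·m².
ω₂ = I₁ω₁ / I₂ = (6.700)(50.4 rpm) / (18.49) = 18.26 rpm.

ω₂ ≈ 18.3 rpm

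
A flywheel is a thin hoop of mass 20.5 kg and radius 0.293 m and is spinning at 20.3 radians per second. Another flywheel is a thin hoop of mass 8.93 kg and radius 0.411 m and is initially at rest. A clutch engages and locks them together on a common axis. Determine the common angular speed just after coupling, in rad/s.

|ω_f| ≈ 10.9 rad/s

The coupling torques are internal; angular momentum about the shared axis is conserved.
Moments of inertia: I_A = (20.5)(0.293)² = 1.760 kg·m²; I_B = (8.93)(0.411)² = 1.508 kg·m².
Taking A's sense as positive: L = (1.760)(20.3) = 35.73 kg·m²·rad/s.
Combined I = 1.760 + 1.508 = 3.268 kg·m².
ω_f = L / I = 35.73 / 3.268 = 10.93 rad/s.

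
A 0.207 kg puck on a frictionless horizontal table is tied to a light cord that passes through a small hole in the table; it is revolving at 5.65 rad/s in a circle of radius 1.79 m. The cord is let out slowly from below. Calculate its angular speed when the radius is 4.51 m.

ω₂ ≈ 0.890 rad/s

The constraining force is radial, so m r² ω about the center is conserved.
ω₂ = ω₁ (r₁/r₂)² = (5.65)(1.79/4.51)² = 0.8900 rad/s.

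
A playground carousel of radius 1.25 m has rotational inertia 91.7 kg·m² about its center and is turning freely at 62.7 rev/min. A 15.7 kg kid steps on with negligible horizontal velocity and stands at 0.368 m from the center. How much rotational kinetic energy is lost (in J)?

No external torque acts about the center; L_before = L_after.
Added inertia Σmr² = (15.7)(0.368)² = 2.126 kg·m²; I_f = 91.70 + 2.126 = 93.83 kg·m².
ω_f = I_p ω_i / I_f = (91.70)(62.7) / 93.83 = 61.28 rpm.
KE_i = ½(91.70)(6.566 rad/s)² = 1977 J; KE_f = ½(93.83)(6.417)² = 1932 J.

energy lost ≈ 44.8 J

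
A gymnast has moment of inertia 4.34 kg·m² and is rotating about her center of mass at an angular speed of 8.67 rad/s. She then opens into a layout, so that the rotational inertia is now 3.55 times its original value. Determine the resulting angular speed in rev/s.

No external torque acts about the spin axis, so angular momentum is conserved.
I₂ = 3.55 × 4.34 = 15.41 kg·m².
ω₂ = I₁ω₁ / I₂ = (4.340)(8.67 rad/s) / (15.41) = 2.442 rad/s = 0.3887 rev/s.

ω₂ ≈ 0.389 rev/s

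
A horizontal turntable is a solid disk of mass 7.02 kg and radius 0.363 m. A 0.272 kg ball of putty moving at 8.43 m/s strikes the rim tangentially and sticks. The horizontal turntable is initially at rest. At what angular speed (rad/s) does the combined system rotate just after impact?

The axle reaction passes through the axle and exerts no torque about it; angular momentum about the axle is conserved through the impact.
I_p = ½(7.02)(0.363)² = 0.4625 kg·m². Taking the sense of the ball of putty's angular momentum as positive, L_{ball} = m v R = (0.272)(8.43)(0.363) = 0.8323 kg·m²/s.
L_i = 0 + 0.8323 = 0.8323 kg·m²/s.
After sticking, I_f = I_p + m R² = 0.4625 + (0.272)(0.363)² = 0.4984 kg·m².
ω_f = L_i / I_f = 0.8323 / 0.4984 = 1.670 rad/s.

|ω_f| ≈ 1.67 rad/s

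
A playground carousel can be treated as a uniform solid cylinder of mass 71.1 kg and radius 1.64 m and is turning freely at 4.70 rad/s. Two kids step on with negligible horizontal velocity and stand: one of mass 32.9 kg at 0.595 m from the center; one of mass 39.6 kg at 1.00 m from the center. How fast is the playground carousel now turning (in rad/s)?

The added mass arrives with no angular momentum about the center, and any external torque about the center is negligible, so the system's angular momentum is conserved.
I_p = ½(71.1)(1.64)² = 95.62 kg·m².
Added inertia Σmr² = (32.9)(0.595)² + (39.6)(1.00)² = 51.25 kg·m²; I_f = 95.62 + 51.25 = 146.9 kg·m².
ω_f = I_p ω_i / I_f = (95.62)(4.70) / 146.9 = 3.060 rad/s.

ω_f ≈ 3.06 rad/s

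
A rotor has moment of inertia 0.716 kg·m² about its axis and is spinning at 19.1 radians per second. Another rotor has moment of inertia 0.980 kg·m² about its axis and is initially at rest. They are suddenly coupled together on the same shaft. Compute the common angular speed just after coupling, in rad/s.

The coupling torques are internal; angular momentum about the shared axis is conserved.
Taking A's sense as positive: L = (0.7160)(19.1) = 13.68 kg·m²·rad/s.
Combined I = 0.7160 + 0.9800 = 1.696 kg·m².
ω_f = L / I = 13.68 / 1.696 = 8.063 rad/s.

|ω_f| ≈ 8.06 rad/s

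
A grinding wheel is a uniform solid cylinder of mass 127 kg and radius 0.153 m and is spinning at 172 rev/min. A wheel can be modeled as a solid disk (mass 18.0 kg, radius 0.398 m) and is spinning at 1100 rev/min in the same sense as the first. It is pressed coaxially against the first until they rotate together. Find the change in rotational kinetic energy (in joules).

ΔKE ≈ -3440 J

No external torque acts about the common axis, so total angular momentum is conserved.
Moments of inertia: I_A = ½(127)(0.153)² = 1.486 kg·m²; I_B = ½(18.0)(0.398)² = 1.426 kg·m².
Taking A's sense as positive: L = (1.486)(172) + (1.426)(1100) = 1824 kg·m²·rpm.
Combined I = 1.486 + 1.426 = 2.912 kg·m².
ω_f = L / I = 1824 / 2.912 = 626.3 rpm.
KE_i = ½ΣIω² = 9700 J; KE_f = ½(2.912)(65.59)² = 6263 J.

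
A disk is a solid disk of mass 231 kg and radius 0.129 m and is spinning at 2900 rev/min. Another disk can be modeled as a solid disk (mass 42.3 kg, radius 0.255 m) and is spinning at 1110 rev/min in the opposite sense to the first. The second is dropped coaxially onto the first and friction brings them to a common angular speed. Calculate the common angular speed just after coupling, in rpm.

The coupling torques are internal; angular momentum about the shared axis is conserved.
Moments of inertia: I_A = ½(231)(0.129)² = 1.922 kg·m²; I_B = ½(42.3)(0.255)² = 1.375 kg·m².
Taking A's sense as positive: L = (1.922)(2900) − (1.375)(1110) = 4047 kg·m²·rpm.
Combined I = 1.922 + 1.375 = 3.297 kg·m².
ω_f = L / I = 4047 / 3.297 = 1227 rpm.

|ω_f| ≈ 1230 rpm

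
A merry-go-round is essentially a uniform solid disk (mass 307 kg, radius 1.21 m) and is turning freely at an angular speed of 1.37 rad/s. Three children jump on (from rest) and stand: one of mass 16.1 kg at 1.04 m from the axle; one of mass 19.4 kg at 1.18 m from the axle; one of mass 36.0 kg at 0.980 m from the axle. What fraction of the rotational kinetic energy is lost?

No external torque acts about the axle; L_before = L_after.
I_p = ½(307)(1.21)² = 224.7 kg·m².
Added inertia Σmr² = (16.1)(1.04)² + (19.4)(1.18)² + (36.0)(0.980)² = 79.00 kg·m²; I_f = 224.7 + 79.00 = 303.7 kg·m².
ω_f = I_p ω_i / I_f = (224.7)(1.37) / 303.7 = 1.014 rad/s.
KE_i = ½(224.7)(1.370 rad/s)² = 210.9 J; KE_f = ½(303.7)(1.014)² = 156.1 J.
Fraction lost = 0.2601.

fraction ≈ 0.260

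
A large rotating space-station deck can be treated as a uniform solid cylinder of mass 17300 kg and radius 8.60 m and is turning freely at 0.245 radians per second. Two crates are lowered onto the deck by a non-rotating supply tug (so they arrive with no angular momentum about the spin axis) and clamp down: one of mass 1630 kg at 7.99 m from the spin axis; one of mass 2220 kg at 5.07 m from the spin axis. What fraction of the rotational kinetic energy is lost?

fraction ≈ 0.201

No external torque acts about the spin axis; L_before = L_after.
I_p = ½(17300)(8.60)² = 6.398e+05 kg·m².
Added inertia Σmr² = (1630)(7.99)² + (2220)(5.07)² = 1.611e+05 kg·m²; I_f = 6.398e+05 + 1.611e+05 = 8.009e+05 kg·m².
ω_f = I_p ω_i / I_f = (6.398e+05)(0.245) / 8.009e+05 = 0.1957 rad/s.
KE_i = ½(6.398e+05)(0.2450 rad/s)² = 19200 J; KE_f = ½(8.009e+05)(0.1957)² = 15340 J.
Fraction lost = 0.2012.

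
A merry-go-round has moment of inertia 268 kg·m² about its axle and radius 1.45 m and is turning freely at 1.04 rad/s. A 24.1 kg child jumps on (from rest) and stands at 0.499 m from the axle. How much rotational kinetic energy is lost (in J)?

The added mass arrives with no angular momentum about the axle, and any external torque about the axle is negligible, so the system's angular momentum is conserved.
Added inertia Σmr² = (24.1)(0.499)² = 6.001 kg·m²; I_f = 268.0 + 6.001 = 274.0 kg·m².
ω_f = I_p ω_i / I_f = (268.0)(1.04) / 274.0 = 1.017 rad/s.
KE_i = ½(268.0)(1.040 rad/s)² = 144.9 J; KE_f = ½(274.0)(1.017)² = 141.8 J.

energy lost ≈ 3.17 J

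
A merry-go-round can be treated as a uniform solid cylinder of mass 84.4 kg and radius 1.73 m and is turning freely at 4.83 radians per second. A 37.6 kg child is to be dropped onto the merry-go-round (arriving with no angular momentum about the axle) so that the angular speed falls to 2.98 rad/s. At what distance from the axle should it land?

The added mass arrives with no angular momentum about the axle, and any external torque about the axle is negligible, so the system's angular momentum is conserved.
I_p = ½(84.4)(1.73)² = 126.3 kg·m².
I_p ω_i = (I_p + m r²) ω_f ⇒ m r² = I_p(ω_i/ω_f − 1) = 126.3(4.83/2.98 − 1) = 78.41 kg·m².
r = √(78.41/37.6) = 1.444 m.

r ≈ 1.44 m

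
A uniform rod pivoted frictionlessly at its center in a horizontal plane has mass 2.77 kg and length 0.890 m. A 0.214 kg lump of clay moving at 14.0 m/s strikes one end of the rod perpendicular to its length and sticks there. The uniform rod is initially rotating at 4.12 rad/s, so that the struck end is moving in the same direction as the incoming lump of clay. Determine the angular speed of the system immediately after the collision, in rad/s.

About the pivot the impulsive forces during the collision are internal, so angular momentum about that axis is conserved.
I_p = (1/12)(2.77)(0.890)² = 0.1828 kg·m². Taking the sense of the lump of clay's angular momentum as positive, L_{lump} = m v R = (0.214)(14.0)(0.890/2) = 1.333 kg·m²/s.
L_i = +I_p ω_p + m v R = +(0.1828)(4.12) + 1.333 = 2.087 kg·m²/s.
After sticking, I_f = I_p + m R² = 0.1828 + (0.214)(0.890/2)² = 0.2252 kg·m².
ω_f = L_i / I_f = 2.087 / 0.2252 = 9.264 rad/s.

|ω_f| ≈ 9.26 rad/s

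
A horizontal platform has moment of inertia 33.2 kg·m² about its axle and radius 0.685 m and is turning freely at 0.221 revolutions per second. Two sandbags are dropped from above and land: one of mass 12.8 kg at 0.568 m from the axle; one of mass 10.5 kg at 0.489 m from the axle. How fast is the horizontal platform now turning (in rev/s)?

ω_f ≈ 0.184 rev/s

The added mass arrives with no angular momentum about the axle, and any external torque about the axle is negligible, so the system's angular momentum is conserved.
Added inertia Σmr² = (12.8)(0.568)² + (10.5)(0.489)² = 6.640 kg·m²; I_f = 33.20 + 6.640 = 39.84 kg·m².
ω_f = I_p ω_i / I_f = (33.20)(0.221) / 39.84 = 0.1842 rev/s.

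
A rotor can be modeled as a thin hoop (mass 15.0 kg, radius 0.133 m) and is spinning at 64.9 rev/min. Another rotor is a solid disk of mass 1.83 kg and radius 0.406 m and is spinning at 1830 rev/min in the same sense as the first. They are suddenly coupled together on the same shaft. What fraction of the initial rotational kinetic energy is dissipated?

No external torque acts about the common axis, so total angular momentum is conserved.
Moments of inertia: I_A = (15.0)(0.133)² = 0.2653 kg·m²; I_B = ½(1.83)(0.406)² = 0.1508 kg·m².
Taking A's sense as positive: L = (0.2653)(64.9) + (0.1508)(1830) = 293.2 kg·m²·rpm.
Combined I = 0.2653 + 0.1508 = 0.4162 kg·m².
ω_f = L / I = 293.2 / 0.4162 = 704.6 rpm.
KE_i = ½ΣIω² = 2776 J; KE_f = ½(0.4162)(73.79)² = 1133 J.
Fraction dissipated = (KE_i − KE_f)/KE_i = 0.5918.

fraction ≈ 0.592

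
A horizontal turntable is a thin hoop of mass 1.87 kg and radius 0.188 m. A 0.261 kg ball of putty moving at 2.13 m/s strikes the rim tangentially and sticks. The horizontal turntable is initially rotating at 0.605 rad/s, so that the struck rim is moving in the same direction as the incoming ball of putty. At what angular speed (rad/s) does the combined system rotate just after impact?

About the axle the impulsive forces during the collision are internal, so angular momentum about that axis is conserved.
I_p = (1.87)(0.188)² = 0.06609 kg·m². Taking the sense of the ball of putty's angular momentum as positive, L_{ball} = m v R = (0.261)(2.13)(0.188) = 0.1045 kg·m²/s.
L_i = +I_p ω_p + m v R = +(0.06609)(0.605) + 0.1045 = 0.1445 kg·m²/s.
After sticking, I_f = I_p + m R² = 0.06609 + (0.261)(0.188)² = 0.07532 kg·m².
ω_f = L_i / I_f = 0.1445 / 0.07532 = 1.919 rad/s.

|ω_f| ≈ 1.92 rad/s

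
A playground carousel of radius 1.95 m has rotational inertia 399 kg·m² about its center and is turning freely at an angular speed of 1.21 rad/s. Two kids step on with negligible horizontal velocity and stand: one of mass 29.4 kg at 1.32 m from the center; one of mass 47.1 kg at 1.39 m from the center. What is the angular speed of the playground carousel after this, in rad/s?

ω_f ≈ 0.892 rad/s

The added mass arrives with no angular momentum about the center, and any external torque about the center is negligible, so the system's angular momentum is conserved.
Added inertia Σmr² = (29.4)(1.32)² + (47.1)(1.39)² = 142.2 kg·m²; I_f = 399.0 + 142.2 = 541.2 kg·m².
ω_f = I_p ω_i / I_f = (399.0)(1.21) / 541.2 = 0.8920 rad/s.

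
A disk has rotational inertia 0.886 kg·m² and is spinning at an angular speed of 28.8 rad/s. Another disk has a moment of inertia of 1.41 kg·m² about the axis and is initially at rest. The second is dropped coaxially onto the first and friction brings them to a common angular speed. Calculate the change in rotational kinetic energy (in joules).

ΔKE ≈ -226 J

The coupling torques are internal; angular momentum about the shared axis is conserved.
Taking A's sense as positive: L = (0.8860)(28.8) = 25.52 kg·m²·rad/s.
Combined I = 0.8860 + 1.410 = 2.296 kg·m².
ω_f = L / I = 25.52 / 2.296 = 11.11 rad/s.
KE_i = ½ΣIω² = 367.4 J; KE_f = ½(2.296)(11.11)² = 141.8 J.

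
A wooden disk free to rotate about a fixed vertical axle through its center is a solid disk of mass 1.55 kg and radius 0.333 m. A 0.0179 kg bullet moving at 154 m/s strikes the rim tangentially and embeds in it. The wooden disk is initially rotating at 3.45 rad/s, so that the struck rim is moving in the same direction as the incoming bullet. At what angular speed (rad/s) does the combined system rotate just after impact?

The axle reaction passes through the axle and exerts no torque about it; angular momentum about the axle is conserved through the impact.
I_p = ½(1.55)(0.333)² = 0.08594 kg·m². Taking the sense of the bullet's angular momentum as positive, L_{bullet} = m v R = (0.0179)(154)(0.333) = 0.9179 kg·m²/s.
L_i = +I_p ω_p + m v R = +(0.08594)(3.45) + 0.9179 = 1.214 kg·m²/s.
After sticking, I_f = I_p + m R² = 0.08594 + (0.0179)(0.333)² = 0.08792 kg·m².
ω_f = L_i / I_f = 1.214 / 0.08792 = 13.81 rad/s.

|ω_f| ≈ 13.8 rad/s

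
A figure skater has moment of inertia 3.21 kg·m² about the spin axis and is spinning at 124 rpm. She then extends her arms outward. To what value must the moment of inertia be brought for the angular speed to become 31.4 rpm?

Angular momentum about the spin axis is conserved since the torque about it is zero.
I₂ = I₁ω₁ / ω₂ = (3.21)(124) / (31.4) = 12.68 kg·m².

I₂ ≈ 12.7 kg·m²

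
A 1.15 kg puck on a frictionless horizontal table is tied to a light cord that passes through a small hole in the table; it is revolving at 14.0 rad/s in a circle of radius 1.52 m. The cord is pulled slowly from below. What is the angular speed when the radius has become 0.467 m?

No torque about the axis ⇒ m r₁² ω₁ = m r₂² ω₂.
ω₂ = ω₁ (r₁/r₂)² = (14.0)(1.52/0.467)² = 148.3 rad/s.

ω₂ ≈ 148 rad/s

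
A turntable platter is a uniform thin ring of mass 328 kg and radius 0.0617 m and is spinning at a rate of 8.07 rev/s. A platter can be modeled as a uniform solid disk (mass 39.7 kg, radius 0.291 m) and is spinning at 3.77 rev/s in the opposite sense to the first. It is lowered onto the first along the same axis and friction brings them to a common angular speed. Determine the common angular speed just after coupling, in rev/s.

The coupling torques are internal; angular momentum about the shared axis is conserved.
Moments of inertia: I_A = (328)(0.0617)² = 1.249 kg·m²; I_B = ½(39.7)(0.291)² = 1.681 kg·m².
Taking A's sense as positive: L = (1.249)(8.07) − (1.681)(3.77) = 3.740 kg·m²·rev/s.
Combined I = 1.249 + 1.681 = 2.930 kg·m².
ω_f = L / I = 3.740 / 2.930 = 1.277 rev/s.

|ω_f| ≈ 1.28 rev/s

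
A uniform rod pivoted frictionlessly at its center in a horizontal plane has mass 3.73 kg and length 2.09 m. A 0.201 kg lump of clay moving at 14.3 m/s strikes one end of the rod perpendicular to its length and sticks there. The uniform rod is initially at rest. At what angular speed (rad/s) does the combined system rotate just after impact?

About the pivot the impulsive forces during the collision are internal, so angular momentum about that axis is conserved.
I_p = (1/12)(3.73)(2.09)² = 1.358 kg·m². Taking the sense of the lump of clay's angular momentum as positive, L_{lump} = m v R = (0.201)(14.3)(2.09/2) = 3.004 kg·m²/s.
L_i = 0 + 3.004 = 3.004 kg·m²/s.
After sticking, I_f = I_p + m R² = 1.358 + (0.201)(2.09/2)² = 1.577 kg·m².
ω_f = L_i / I_f = 3.004 / 1.577 = 1.904 rad/s.

|ω_f| ≈ 1.90 rad/s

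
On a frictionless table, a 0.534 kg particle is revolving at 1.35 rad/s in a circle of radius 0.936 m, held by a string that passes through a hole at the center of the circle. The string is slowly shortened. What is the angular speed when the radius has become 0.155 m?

ω₂ ≈ 49.2 rad/s

No torque about the axis ⇒ m r₁² ω₁ = m r₂² ω₂.
ω₂ = ω₁ (r₁/r₂)² = (1.35)(0.936/0.155)² = 49.23 rad/s.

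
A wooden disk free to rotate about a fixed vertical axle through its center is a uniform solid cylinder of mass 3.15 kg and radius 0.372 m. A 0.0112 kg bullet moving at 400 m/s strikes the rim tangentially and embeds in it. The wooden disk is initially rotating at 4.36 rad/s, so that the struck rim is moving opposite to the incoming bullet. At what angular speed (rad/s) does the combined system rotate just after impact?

The axle reaction passes through the axle and exerts no torque about it; angular momentum about the axle is conserved through the impact.
I_p = ½(3.15)(0.372)² = 0.2180 kg·m². Taking the sense of the bullet's angular momentum as positive, L_{bullet} = m v R = (0.0112)(400)(0.372) = 1.667 kg·m²/s.
L_i = −I_p ω_p + m v R = −(0.2180)(4.36) + 1.667 = 0.7163 kg·m²/s.
After sticking, I_f = I_p + m R² = 0.2180 + (0.0112)(0.372)² = 0.2195 kg·m².
ω_f = L_i / I_f = 0.7163 / 0.2195 = 3.263 rad/s.

|ω_f| ≈ 3.26 rad/s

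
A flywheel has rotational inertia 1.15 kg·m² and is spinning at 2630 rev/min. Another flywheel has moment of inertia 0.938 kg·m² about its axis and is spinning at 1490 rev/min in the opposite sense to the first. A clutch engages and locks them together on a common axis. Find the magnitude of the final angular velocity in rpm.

No external torque acts about the common axis, so total angular momentum is conserved.
Taking A's sense as positive: L = (1.150)(2630) − (0.9380)(1490) = 1627 kg·m²·rpm.
Combined I = 1.150 + 0.9380 = 2.088 kg·m².
ω_f = L / I = 1627 / 2.088 = 779.2 rpm.

|ω_f| ≈ 779 rpm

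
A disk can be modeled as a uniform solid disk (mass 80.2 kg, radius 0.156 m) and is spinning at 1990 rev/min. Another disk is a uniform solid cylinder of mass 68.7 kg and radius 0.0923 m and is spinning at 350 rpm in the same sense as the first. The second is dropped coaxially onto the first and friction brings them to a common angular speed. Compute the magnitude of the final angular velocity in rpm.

|ω_f| ≈ 1610 rpm

No external torque acts about the common axis, so total angular momentum is conserved.
Moments of inertia: I_A = ½(80.2)(0.156)² = 0.9759 kg·m²; I_B = ½(68.7)(0.0923)² = 0.2926 kg·m².
Taking A's sense as positive: L = (0.9759)(1990) + (0.2926)(350) = 2044 kg·m²·rpm.
Combined I = 0.9759 + 0.2926 = 1.269 kg·m².
ω_f = L / I = 2044 / 1.269 = 1612 rpm.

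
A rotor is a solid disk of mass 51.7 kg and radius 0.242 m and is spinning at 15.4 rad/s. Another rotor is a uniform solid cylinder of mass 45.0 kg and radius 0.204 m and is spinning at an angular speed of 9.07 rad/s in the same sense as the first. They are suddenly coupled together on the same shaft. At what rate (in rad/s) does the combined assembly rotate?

|ω_f| ≈ 13.0 rad/s

No external torque acts about the common axis, so total angular momentum is conserved.
Moments of inertia: I_A = ½(51.7)(0.242)² = 1.514 kg·m²; I_B = ½(45.0)(0.204)² = 0.9364 kg·m².
Taking A's sense as positive: L = (1.514)(15.4) + (0.9364)(9.07) = 31.81 kg·m²·rad/s.
Combined I = 1.514 + 0.9364 = 2.450 kg·m².
ω_f = L / I = 31.81 / 2.450 = 12.98 rad/s.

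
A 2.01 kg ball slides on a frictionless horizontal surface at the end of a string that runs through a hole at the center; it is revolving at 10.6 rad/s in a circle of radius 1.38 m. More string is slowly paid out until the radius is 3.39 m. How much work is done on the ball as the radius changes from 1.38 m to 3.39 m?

W ≈ -179 J

The constraining force is radial, so m r² ω about the center is conserved.
ω₂ = ω₁ (r₁/r₂)² = (10.6)(1.38/3.39)² = 1.757 rad/s.
W = ΔKE = ½m(v₂² − v₁²) = -179.4 J.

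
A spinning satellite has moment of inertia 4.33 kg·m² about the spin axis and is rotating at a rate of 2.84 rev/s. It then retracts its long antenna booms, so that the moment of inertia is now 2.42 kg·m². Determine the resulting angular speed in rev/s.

ω₂ ≈ 5.08 rev/s

With no external torque about the axis, L is conserved: I₁ω₁ = I₂ω₂.
ω₂ = I₁ω₁ / I₂ = (4.330)(2.84 rev/s) / (2.420) = 5.081 rev/s.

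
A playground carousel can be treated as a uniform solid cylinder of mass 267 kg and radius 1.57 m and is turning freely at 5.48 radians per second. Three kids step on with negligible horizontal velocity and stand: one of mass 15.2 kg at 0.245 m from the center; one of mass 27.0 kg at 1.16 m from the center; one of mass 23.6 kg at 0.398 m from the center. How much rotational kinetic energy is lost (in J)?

energy lost ≈ 547 J

The added mass arrives with no angular momentum about the center, and any external torque about the center is negligible, so the system's angular momentum is conserved.
I_p = ½(267)(1.57)² = 329.1 kg·m².
Added inertia Σmr² = (15.2)(0.245)² + (27.0)(1.16)² + (23.6)(0.398)² = 40.98 kg·m²; I_f = 329.1 + 40.98 = 370.0 kg·m².
ω_f = I_p ω_i / I_f = (329.1)(5.48) / 370.0 = 4.873 rad/s.
KE_i = ½(329.1)(5.480 rad/s)² = 4941 J; KE_f = ½(370.0)(4.873)² = 4394 J.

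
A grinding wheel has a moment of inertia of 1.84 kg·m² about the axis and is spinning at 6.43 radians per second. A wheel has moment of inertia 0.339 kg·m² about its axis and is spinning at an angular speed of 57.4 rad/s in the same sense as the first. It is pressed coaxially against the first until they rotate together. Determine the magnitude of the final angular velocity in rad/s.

|ω_f| ≈ 14.4 rad/s

No external torque acts about the common axis, so total angular momentum is conserved.
Taking A's sense as positive: L = (1.840)(6.43) + (0.3390)(57.4) = 31.29 kg·m²·rad/s.
Combined I = 1.840 + 0.3390 = 2.179 kg·m².
ω_f = L / I = 31.29 / 2.179 = 14.36 rad/s.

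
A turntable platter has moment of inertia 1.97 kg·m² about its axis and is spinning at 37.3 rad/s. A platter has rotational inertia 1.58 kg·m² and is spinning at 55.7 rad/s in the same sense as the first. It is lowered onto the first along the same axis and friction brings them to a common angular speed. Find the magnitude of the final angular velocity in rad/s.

No external torque acts about the common axis, so total angular momentum is conserved.
Taking A's sense as positive: L = (1.970)(37.3) + (1.580)(55.7) = 161.5 kg·m²·rad/s.
Combined I = 1.970 + 1.580 = 3.550 kg·m².
ω_f = L / I = 161.5 / 3.550 = 45.49 rad/s.

|ω_f| ≈ 45.5 rad/s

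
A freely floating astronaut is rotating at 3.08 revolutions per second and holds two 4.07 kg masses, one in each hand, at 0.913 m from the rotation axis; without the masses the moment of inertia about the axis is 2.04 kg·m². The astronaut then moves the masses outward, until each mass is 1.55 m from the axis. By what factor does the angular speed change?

ω₂/ω₁ ≈ 0.409

No external torque acts about the spin axis, so angular momentum is conserved.
I₁ = 2.04 + 2(4.07)(0.913)² = 8.825 kg·m²; I₂ = 2.04 + 2(4.07)(1.55)² = 21.60 kg·m².
ω₂/ω₁ = I₁/I₂ = 8.825 / 21.60 = 0.4086.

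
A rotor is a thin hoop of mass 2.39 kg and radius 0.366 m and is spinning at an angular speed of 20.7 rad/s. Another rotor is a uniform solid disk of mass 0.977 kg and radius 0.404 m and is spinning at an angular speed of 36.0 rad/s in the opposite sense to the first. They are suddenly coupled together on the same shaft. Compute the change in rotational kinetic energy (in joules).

The coupling torques are internal; angular momentum about the shared axis is conserved.
Moments of inertia: I_A = (2.39)(0.366)² = 0.3202 kg·m²; I_B = ½(0.977)(0.404)² = 0.07973 kg·m².
Taking A's sense as positive: L = (0.3202)(20.7) − (0.07973)(36.0) = 3.757 kg·m²·rad/s.
Combined I = 0.3202 + 0.07973 = 0.3999 kg·m².
ω_f = L / I = 3.757 / 0.3999 = 9.395 rad/s.
KE_i = ½ΣIω² = 120.3 J; KE_f = ½(0.3999)(9.395)² = 17.65 J.

ΔKE ≈ -103 J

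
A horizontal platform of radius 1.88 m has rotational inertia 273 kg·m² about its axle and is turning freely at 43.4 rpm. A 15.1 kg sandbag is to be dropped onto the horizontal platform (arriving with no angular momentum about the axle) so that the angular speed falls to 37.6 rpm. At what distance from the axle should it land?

No external torque acts about the axle; L_before = L_after.
I_p ω_i = (I_p + m r²) ω_f ⇒ m r² = I_p(ω_i/ω_f − 1) = 273.0(43.4/37.6 − 1) = 42.11 kg·m².
r = √(42.11/15.1) = 1.670 m.

r ≈ 1.67 m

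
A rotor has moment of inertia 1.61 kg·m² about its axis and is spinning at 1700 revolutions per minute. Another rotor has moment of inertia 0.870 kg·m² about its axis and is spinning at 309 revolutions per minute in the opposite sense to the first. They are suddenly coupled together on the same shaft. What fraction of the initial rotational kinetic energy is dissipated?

fraction ≈ 0.481

The coupling torques are internal; angular momentum about the shared axis is conserved.
Taking A's sense as positive: L = (1.610)(1700) − (0.8700)(309) = 2468 kg·m²·rpm.
Combined I = 1.610 + 0.8700 = 2.480 kg·m².
ω_f = L / I = 2468 / 2.480 = 995.2 rpm.
KE_i = ½ΣIω² = 25970 J; KE_f = ½(2.480)(104.2)² = 13470 J.
Fraction dissipated = (KE_i − KE_f)/KE_i = 0.4813.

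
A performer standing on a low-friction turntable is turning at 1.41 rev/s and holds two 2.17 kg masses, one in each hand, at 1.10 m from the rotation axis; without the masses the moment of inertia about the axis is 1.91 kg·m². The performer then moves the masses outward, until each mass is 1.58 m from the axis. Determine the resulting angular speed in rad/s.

Angular momentum about the spin axis is conserved since the torque about it is zero.
I₁ = 1.91 + 2(2.17)(1.10)² = 7.161 kg·m²; I₂ = 1.91 + 2(2.17)(1.58)² = 12.74 kg·m².
ω₂ = I₁ω₁ / I₂ = (7.161)(1.41 rev/s) / (12.74) = 0.7923 rev/s = 4.978 rad/s.

ω₂ ≈ 4.98 rad/s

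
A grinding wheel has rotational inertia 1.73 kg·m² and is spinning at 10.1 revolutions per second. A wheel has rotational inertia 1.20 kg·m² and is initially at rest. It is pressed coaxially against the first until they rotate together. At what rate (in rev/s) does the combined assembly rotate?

No external torque acts about the common axis, so total angular momentum is conserved.
Taking A's sense as positive: L = (1.730)(10.1) = 17.47 kg·m²·rev/s.
Combined I = 1.730 + 1.200 = 2.930 kg·m².
ω_f = L / I = 17.47 / 2.930 = 5.963 rev/s.

|ω_f| ≈ 5.96 rev/s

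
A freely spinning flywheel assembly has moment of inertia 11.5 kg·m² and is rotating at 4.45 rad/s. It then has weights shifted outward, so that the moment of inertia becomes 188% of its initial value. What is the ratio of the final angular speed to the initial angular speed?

ω₂/ω₁ ≈ 0.532

With no external torque about the axis, L is conserved: I₁ω₁ = I₂ω₂.
I₂ = 1.88 × 11.5 = 21.62 kg·m².
ω₂/ω₁ = I₁/I₂ = 11.50 / 21.62 = 0.5319.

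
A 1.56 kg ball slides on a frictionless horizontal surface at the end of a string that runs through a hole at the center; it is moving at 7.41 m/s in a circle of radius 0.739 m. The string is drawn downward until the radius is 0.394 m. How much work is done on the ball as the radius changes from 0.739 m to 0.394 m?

W ≈ 108 J

Central (radial) force ⇒ zero torque about the center ⇒ m v r is constant.
v₂ = v₁ r₁ / r₂ = (7.41)(0.739) / (0.394) = 13.90 m/s.
W = ΔKE = ½m(v₂² − v₁²) = 107.8 J.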